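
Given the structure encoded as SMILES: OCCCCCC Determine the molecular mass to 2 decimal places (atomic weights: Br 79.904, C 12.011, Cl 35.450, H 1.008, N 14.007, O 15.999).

102.18 g/mol

First, the molecular formula is C6H14O (counting implicit H from valence).
  C: 6 × 12.011 = 72.066
  H: 14 × 1.008 = 14.112
  O: 1 × 15.999 = 15.999
Sum: 6×12.011 + 14×1.008 + 1×15.999 = 102.177 → 102.18 g/mol.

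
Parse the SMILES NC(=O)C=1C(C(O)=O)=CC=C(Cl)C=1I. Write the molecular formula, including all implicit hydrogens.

Walk through each heavy atom and fill implicit hydrogens from standard valence (C 4, N 3, O 2, S 2, halogen 1):
  atom 1: N, bond orders sum to 1 (valence 3) → 2 H
  atom 2: C, bond orders sum to 4 (valence 4) → 0 H
  atom 3: O, bond orders sum to 2 (valence 2) → 0 H
  atom 4: C, bond orders sum to 4 (valence 4) → 0 H
  atom 5: C, bond orders sum to 4 (valence 4) → 0 H
  atom 6: C, bond orders sum to 4 (valence 4) → 0 H
  atom 7: O, bond orders sum to 1 (valence 2) → 1 H
  atom 8: O, bond orders sum to 2 (valence 2) → 0 H
  atom 9: C, bond orders sum to 3 (valence 4) → 1 H
  atom 10: C, bond orders sum to 3 (valence 4) → 1 H
  atom 11: C, bond orders sum to 4 (valence 4) → 0 H
  atom 12: Cl (halogen, monovalent) → 0 H
  atom 13: C, bond orders sum to 4 (valence 4) → 0 H
  atom 14: I (halogen, monovalent) → 0 H
Totals → C:8, H:5, Cl:1, I:1, N:1, O:3.
In Hill order: C8H5ClINO3.

C8H5ClINO3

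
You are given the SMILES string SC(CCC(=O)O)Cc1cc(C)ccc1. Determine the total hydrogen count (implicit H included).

Walk through each heavy atom and fill implicit hydrogens from standard valence (C 4, N 3, O 2, S 2, halogen 1); for lowercase aromatic atoms, an aromatic c carries 1 H when it has two neighbours and 0 H with three, and aromatic n carries 0 H:
  atom 1: S, bond orders sum to 1 (valence 2) → 1 H
  atom 2: C, bond orders sum to 3 (valence 4) → 1 H
  atom 3: C, bond orders sum to 2 (valence 4) → 2 H
  atom 4: C, bond orders sum to 2 (valence 4) → 2 H
  atom 5: C, bond orders sum to 4 (valence 4) → 0 H
  atom 6: O, bond orders sum to 2 (valence 2) → 0 H
  atom 7: O, bond orders sum to 1 (valence 2) → 1 H
  atom 8: C, bond orders sum to 2 (valence 4) → 2 H
  atom 9: aromatic c, 3 neighbours → 0 H
  atom 10: aromatic c, 2 neighbours → 1 H
  atom 11: aromatic c, 3 neighbours → 0 H
  atom 12: C, bond orders sum to 1 (valence 4) → 3 H
  atom 13: aromatic c, 2 neighbours → 1 H
  atom 14: aromatic c, 2 neighbours → 1 H
  atom 15: aromatic c, 2 neighbours → 1 H
Total hydrogens: 16.

16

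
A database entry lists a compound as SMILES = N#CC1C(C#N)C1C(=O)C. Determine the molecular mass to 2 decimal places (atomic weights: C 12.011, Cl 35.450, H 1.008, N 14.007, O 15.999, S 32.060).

134.14 g/mol

First, the molecular formula is C7H6N2O (counting implicit H from valence).
  C: 7 × 12.011 = 84.077
  H: 6 × 1.008 = 6.048
  N: 2 × 14.007 = 28.014
  O: 1 × 15.999 = 15.999
Sum: 7×12.011 + 6×1.008 + 2×14.007 + 1×15.999 = 134.138 → 134.14 g/mol.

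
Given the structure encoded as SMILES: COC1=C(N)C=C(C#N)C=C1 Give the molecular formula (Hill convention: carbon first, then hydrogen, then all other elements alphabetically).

Walk through each heavy atom and fill implicit hydrogens from standard valence (C 4, N 3, O 2, S 2, halogen 1):
  atom 1: C, bond orders sum to 1 (valence 4) → 3 H
  atom 2: O, bond orders sum to 2 (valence 2) → 0 H
  atom 3: C, bond orders sum to 4 (valence 4) → 0 H
  atom 4: C, bond orders sum to 4 (valence 4) → 0 H
  atom 5: N, bond orders sum to 1 (valence 3) → 2 H
  atom 6: C, bond orders sum to 3 (valence 4) → 1 H
  atom 7: C, bond orders sum to 4 (valence 4) → 0 H
  atom 8: C, bond orders sum to 4 (valence 4) → 0 H
  atom 9: N, bond orders sum to 3 (valence 3) → 0 H
  atom 10: C, bond orders sum to 3 (valence 4) → 1 H
  atom 11: C, bond orders sum to 3 (valence 4) → 1 H
Totals → C:8, H:8, N:2, O:1.
In Hill order: C8H8N2O.

C8H8N2O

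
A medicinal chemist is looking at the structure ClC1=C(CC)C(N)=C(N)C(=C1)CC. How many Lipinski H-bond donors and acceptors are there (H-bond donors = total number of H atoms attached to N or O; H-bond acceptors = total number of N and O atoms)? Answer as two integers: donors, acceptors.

Donors: find every N or O and count the H atoms it carries.
  atom 7 (N): bond orders sum to 1 → 2 H
  atom 9 (N): bond orders sum to 1 → 2 H
Lipinski HBD = 4.
Acceptors: N atoms = 2, O atoms = 0 → HBA = 2.

4, 2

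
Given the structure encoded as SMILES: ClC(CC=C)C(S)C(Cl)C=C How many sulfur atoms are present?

Scan the SMILES for S atoms (remember two-letter symbols like Cl and Br are single atoms).
Sulfur count: 1.

1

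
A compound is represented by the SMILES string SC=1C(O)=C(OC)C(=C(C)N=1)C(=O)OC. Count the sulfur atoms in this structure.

1

Scan the SMILES for S atoms (remember two-letter symbols like Cl and Br are single atoms).
Sulfur count: 1.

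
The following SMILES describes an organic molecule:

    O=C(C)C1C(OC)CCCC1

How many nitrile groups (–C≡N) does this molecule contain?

Scan the SMILES for the nitrile motif — none present.
Groups that are present: 1 ether, 1 ketone.

0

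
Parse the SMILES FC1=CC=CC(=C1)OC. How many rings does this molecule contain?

1

In SMILES, each pair of matching ring-closure digits denotes one ring-closing bond; the number of such bonds equals the number of independent rings.
Ring-closure bonds here: 1.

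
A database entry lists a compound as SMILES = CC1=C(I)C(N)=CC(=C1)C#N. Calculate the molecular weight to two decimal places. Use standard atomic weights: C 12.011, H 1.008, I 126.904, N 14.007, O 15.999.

258.06 g/mol

First, the molecular formula is C8H7IN2 (counting implicit H from valence).
  C: 8 × 12.011 = 96.088
  H: 7 × 1.008 = 7.056
  I: 1 × 126.904 = 126.904
  N: 2 × 14.007 = 28.014
Sum: 8×12.011 + 7×1.008 + 1×126.904 + 2×14.007 = 258.062 → 258.06 g/mol.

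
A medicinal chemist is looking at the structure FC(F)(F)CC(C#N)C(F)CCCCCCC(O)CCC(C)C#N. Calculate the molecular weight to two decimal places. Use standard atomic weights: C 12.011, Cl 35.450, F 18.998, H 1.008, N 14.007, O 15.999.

350.40 g/mol

First, the molecular formula is C17H26F4N2O (counting implicit H from valence).
  C: 17 × 12.011 = 204.187
  F: 4 × 18.998 = 75.992
  H: 26 × 1.008 = 26.208
  N: 2 × 14.007 = 28.014
  O: 1 × 15.999 = 15.999
Sum: 17×12.011 + 4×18.998 + 26×1.008 + 2×14.007 + 1×15.999 = 350.400 → 350.40 g/mol.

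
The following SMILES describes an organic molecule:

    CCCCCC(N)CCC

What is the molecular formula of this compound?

Walk through each heavy atom and fill implicit hydrogens from standard valence (C 4, N 3, O 2, S 2, halogen 1):
  atom 1: C, bond orders sum to 1 (valence 4) → 3 H
  atom 2: C, bond orders sum to 2 (valence 4) → 2 H
  atom 3: C, bond orders sum to 2 (valence 4) → 2 H
  atom 4: C, bond orders sum to 2 (valence 4) → 2 H
  atom 5: C, bond orders sum to 2 (valence 4) → 2 H
  atom 6: C, bond orders sum to 3 (valence 4) → 1 H
  atom 7: N, bond orders sum to 1 (valence 3) → 2 H
  atom 8: C, bond orders sum to 2 (valence 4) → 2 H
  atom 9: C, bond orders sum to 2 (valence 4) → 2 H
  atom 10: C, bond orders sum to 1 (valence 4) → 3 H
Totals → C:9, H:21, N:1.
In Hill order: C9H21N.

C9H21N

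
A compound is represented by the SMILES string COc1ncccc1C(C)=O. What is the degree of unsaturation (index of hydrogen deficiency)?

5

Molecular formula: C8H9NO2.
DoU = (2C + 2 + N − H − X) / 2, where X is the halogen count and O/S are ignored.
    = (2·8 + 2 + 1 − 9 − 0) / 2 = 10 / 2 = 5.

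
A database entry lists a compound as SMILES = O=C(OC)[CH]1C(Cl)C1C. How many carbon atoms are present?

6

Count every carbon token in the SMILES (each C, including those in ring-closure positions and inside branches).
Carbon count: 6.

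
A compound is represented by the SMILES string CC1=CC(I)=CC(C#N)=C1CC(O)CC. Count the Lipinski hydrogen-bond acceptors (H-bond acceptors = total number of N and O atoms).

N atoms: 1; O atoms: 1.
Lipinski HBA = 1 + 1 = 2.

2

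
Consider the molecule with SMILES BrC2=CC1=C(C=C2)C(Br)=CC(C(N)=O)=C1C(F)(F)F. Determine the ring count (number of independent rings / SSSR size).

2

In SMILES, each pair of matching ring-closure digits denotes one ring-closing bond; the number of such bonds equals the number of independent rings.
Ring-closure bonds here: 2.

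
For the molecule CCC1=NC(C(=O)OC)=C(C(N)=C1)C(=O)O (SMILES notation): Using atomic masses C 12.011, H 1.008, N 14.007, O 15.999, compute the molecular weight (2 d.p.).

First, the molecular formula is C10H12N2O4 (counting implicit H from valence).
  C: 10 × 12.011 = 120.110
  H: 12 × 1.008 = 12.096
  N: 2 × 14.007 = 28.014
  O: 4 × 15.999 = 63.996
Sum: 10×12.011 + 12×1.008 + 2×14.007 + 4×15.999 = 224.216 → 224.22 g/mol.

224.22 g/mol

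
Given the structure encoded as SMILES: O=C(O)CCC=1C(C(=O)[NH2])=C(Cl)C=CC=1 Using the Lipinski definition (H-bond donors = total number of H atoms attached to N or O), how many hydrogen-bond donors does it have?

Donors: find every N or O and count the H atoms it carries.
  atom 1 (O): bond orders sum to 2 → 0 H
  atom 3 (O): bond orders sum to 1 → 1 H
  atom 9 (O): bond orders sum to 2 → 0 H
  atom 10 (N): bond orders sum to 1 → 2 H
Lipinski HBD = 3.

3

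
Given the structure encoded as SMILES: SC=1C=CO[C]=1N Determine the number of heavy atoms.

7

Every atom symbol written in the SMILES (organic subset) is one heavy atom; implicit H are not written.
Heavy atoms by element → C:4, N:1, O:1, S:1.
Total: 7.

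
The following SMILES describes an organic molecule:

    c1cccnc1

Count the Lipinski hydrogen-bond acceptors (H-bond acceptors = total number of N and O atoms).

1

N atoms: 1; O atoms: 0.
Lipinski HBA = 1 + 0 = 1.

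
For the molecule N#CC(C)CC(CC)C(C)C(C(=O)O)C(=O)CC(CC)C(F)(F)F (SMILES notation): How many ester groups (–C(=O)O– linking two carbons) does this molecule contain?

Scan the SMILES for the ester motif — none present.
Groups that are present: 1 carboxylic acid, 1 ketone, 1 nitrile.

0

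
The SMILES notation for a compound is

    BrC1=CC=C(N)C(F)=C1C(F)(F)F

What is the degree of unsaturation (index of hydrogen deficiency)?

Degree of unsaturation = (number of rings) + (number of π bonds).
Ring closures in the SMILES: 1.
π bonds: 3 double bonds (each 1 DoU) → 3 DoU from unsaturation.
Total DoU = 1 + 3 = 4.

4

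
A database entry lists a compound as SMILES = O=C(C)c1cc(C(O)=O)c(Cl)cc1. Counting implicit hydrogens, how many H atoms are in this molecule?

Walk through each heavy atom and fill implicit hydrogens from standard valence (C 4, N 3, O 2, S 2, halogen 1); for lowercase aromatic atoms, an aromatic c carries 1 H when it has two neighbours and 0 H with three, and aromatic n carries 0 H:
  atom 1: O, bond orders sum to 2 (valence 2) → 0 H
  atom 2: C, bond orders sum to 4 (valence 4) → 0 H
  atom 3: C, bond orders sum to 1 (valence 4) → 3 H
  atom 4: aromatic c, 3 neighbours → 0 H
  atom 5: aromatic c, 2 neighbours → 1 H
  atom 6: aromatic c, 3 neighbours → 0 H
  atom 7: C, bond orders sum to 4 (valence 4) → 0 H
  atom 8: O, bond orders sum to 1 (valence 2) → 1 H
  atom 9: O, bond orders sum to 2 (valence 2) → 0 H
  atom 10: aromatic c, 3 neighbours → 0 H
  atom 11: Cl (halogen, monovalent) → 0 H
  atom 12: aromatic c, 2 neighbours → 1 H
  atom 13: aromatic c, 2 neighbours → 1 H
Total hydrogens: 7.

7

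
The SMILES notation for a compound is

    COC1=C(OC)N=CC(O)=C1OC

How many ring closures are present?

1

In SMILES, each pair of matching ring-closure digits denotes one ring-closing bond; the number of such bonds equals the number of independent rings.
Ring-closure bonds here: 1.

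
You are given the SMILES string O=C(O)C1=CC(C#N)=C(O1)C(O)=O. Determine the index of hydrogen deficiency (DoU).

7

Degree of unsaturation = (number of rings) + (number of π bonds).
Ring closures in the SMILES: 1.
π bonds: 4 double bonds (each 1 DoU), 1 triple bond (each 2 DoU) → 6 DoU from unsaturation.
Total DoU = 1 + 6 = 7.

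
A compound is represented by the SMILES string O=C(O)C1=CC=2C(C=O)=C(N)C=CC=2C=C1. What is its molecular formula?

C12H9NO3

Walk through each heavy atom and fill implicit hydrogens from standard valence (C 4, N 3, O 2, S 2, halogen 1):
  atom 1: O, bond orders sum to 2 (valence 2) → 0 H
  atom 2: C, bond orders sum to 4 (valence 4) → 0 H
  atom 3: O, bond orders sum to 1 (valence 2) → 1 H
  atom 4: C, bond orders sum to 4 (valence 4) → 0 H
  atom 5: C, bond orders sum to 3 (valence 4) → 1 H
  atom 6: C, bond orders sum to 4 (valence 4) → 0 H
  atom 7: C, bond orders sum to 4 (valence 4) → 0 H
  atom 8: C, bond orders sum to 3 (valence 4) → 1 H
  atom 9: O, bond orders sum to 2 (valence 2) → 0 H
  atom 10: C, bond orders sum to 4 (valence 4) → 0 H
  atom 11: N, bond orders sum to 1 (valence 3) → 2 H
  atom 12: C, bond orders sum to 3 (valence 4) → 1 H
  atom 13: C, bond orders sum to 3 (valence 4) → 1 H
  atom 14: C, bond orders sum to 4 (valence 4) → 0 H
  atom 15: C, bond orders sum to 3 (valence 4) → 1 H
  atom 16: C, bond orders sum to 3 (valence 4) → 1 H
Totals → C:12, H:9, N:1, O:3.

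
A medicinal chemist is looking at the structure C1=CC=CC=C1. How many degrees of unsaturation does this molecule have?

4

Molecular formula: C6H6.
DoU = (2C + 2 + N − H − X) / 2, where X is the halogen count and O/S are ignored.
    = (2·6 + 2 + 0 − 6 − 0) / 2 = 8 / 2 = 4.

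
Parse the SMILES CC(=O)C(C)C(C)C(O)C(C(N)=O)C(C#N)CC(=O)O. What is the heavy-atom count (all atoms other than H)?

20

Every atom symbol written in the SMILES (organic subset) is one heavy atom; implicit H are not written.
Heavy atoms by element → C:13, N:2, O:5.
Total: 20.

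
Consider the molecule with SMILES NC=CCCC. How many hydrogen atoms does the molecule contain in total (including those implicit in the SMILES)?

11

Walk through each heavy atom and fill implicit hydrogens from standard valence (C 4, N 3, O 2, S 2, halogen 1):
  atom 1: N, bond orders sum to 1 (valence 3) → 2 H
  atom 2: C, bond orders sum to 3 (valence 4) → 1 H
  atom 3: C, bond orders sum to 3 (valence 4) → 1 H
  atom 4: C, bond orders sum to 2 (valence 4) → 2 H
  atom 5: C, bond orders sum to 2 (valence 4) → 2 H
  atom 6: C, bond orders sum to 1 (valence 4) → 3 H
Total hydrogens: 11.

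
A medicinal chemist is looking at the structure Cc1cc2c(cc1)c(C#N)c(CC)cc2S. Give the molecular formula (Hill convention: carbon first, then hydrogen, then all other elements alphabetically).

Walk through each heavy atom and fill implicit hydrogens from standard valence (C 4, N 3, O 2, S 2, halogen 1); for lowercase aromatic atoms, an aromatic c carries 1 H when it has two neighbours and 0 H with three, and aromatic n carries 0 H:
  atom 1: C, bond orders sum to 1 (valence 4) → 3 H
  atom 2: aromatic c, 3 neighbours → 0 H
  atom 3: aromatic c, 2 neighbours → 1 H
  atom 4: aromatic c, 3 neighbours → 0 H
  atom 5: aromatic c, 3 neighbours → 0 H
  atom 6: aromatic c, 2 neighbours → 1 H
  atom 7: aromatic c, 2 neighbours → 1 H
  atom 8: aromatic c, 3 neighbours → 0 H
  atom 9: C, bond orders sum to 4 (valence 4) → 0 H
  atom 10: N, bond orders sum to 3 (valence 3) → 0 H
  atom 11: aromatic c, 3 neighbours → 0 H
  atom 12: C, bond orders sum to 2 (valence 4) → 2 H
  atom 13: C, bond orders sum to 1 (valence 4) → 3 H
  atom 14: aromatic c, 2 neighbours → 1 H
  atom 15: aromatic c, 3 neighbours → 0 H
  atom 16: S, bond orders sum to 1 (valence 2) → 1 H
Totals → C:14, H:13, N:1, S:1.
In Hill order: C14H13NS.

C14H13NS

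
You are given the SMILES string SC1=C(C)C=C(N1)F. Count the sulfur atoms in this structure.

Scan the SMILES for S atoms (remember two-letter symbols like Cl and Br are single atoms).
Sulfur count: 1.

1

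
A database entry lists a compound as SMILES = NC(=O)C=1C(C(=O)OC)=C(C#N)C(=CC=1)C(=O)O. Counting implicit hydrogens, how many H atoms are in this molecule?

Walk through each heavy atom and fill implicit hydrogens from standard valence (C 4, N 3, O 2, S 2, halogen 1):
  atom 1: N, bond orders sum to 1 (valence 3) → 2 H
  atom 2: C, bond orders sum to 4 (valence 4) → 0 H
  atom 3: O, bond orders sum to 2 (valence 2) → 0 H
  atom 4: C, bond orders sum to 4 (valence 4) → 0 H
  atom 5: C, bond orders sum to 4 (valence 4) → 0 H
  atom 6: C, bond orders sum to 4 (valence 4) → 0 H
  atom 7: O, bond orders sum to 2 (valence 2) → 0 H
  atom 8: O, bond orders sum to 2 (valence 2) → 0 H
  atom 9: C, bond orders sum to 1 (valence 4) → 3 H
  atom 10: C, bond orders sum to 4 (valence 4) → 0 H
  atom 11: C, bond orders sum to 4 (valence 4) → 0 H
  atom 12: N, bond orders sum to 3 (valence 3) → 0 H
  atom 13: C, bond orders sum to 4 (valence 4) → 0 H
  atom 14: C, bond orders sum to 3 (valence 4) → 1 H
  atom 15: C, bond orders sum to 3 (valence 4) → 1 H
  atom 16: C, bond orders sum to 4 (valence 4) → 0 H
  atom 17: O, bond orders sum to 2 (valence 2) → 0 H
  atom 18: O, bond orders sum to 1 (valence 2) → 1 H
Total hydrogens: 8.

8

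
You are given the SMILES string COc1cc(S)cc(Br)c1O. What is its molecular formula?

C7H7BrO2S

Walk through each heavy atom and fill implicit hydrogens from standard valence (C 4, N 3, O 2, S 2, halogen 1); for lowercase aromatic atoms, an aromatic c carries 1 H when it has two neighbours and 0 H with three, and aromatic n carries 0 H:
  atom 1: C, bond orders sum to 1 (valence 4) → 3 H
  atom 2: O, bond orders sum to 2 (valence 2) → 0 H
  atom 3: aromatic c, 3 neighbours → 0 H
  atom 4: aromatic c, 2 neighbours → 1 H
  atom 5: aromatic c, 3 neighbours → 0 H
  atom 6: S, bond orders sum to 1 (valence 2) → 1 H
  atom 7: aromatic c, 2 neighbours → 1 H
  atom 8: aromatic c, 3 neighbours → 0 H
  atom 9: Br (halogen, monovalent) → 0 H
  atom 10: aromatic c, 3 neighbours → 0 H
  atom 11: O, bond orders sum to 1 (valence 2) → 1 H
Totals → C:7, H:7, Br:1, O:2, S:1.
In Hill order: C7H7BrO2S.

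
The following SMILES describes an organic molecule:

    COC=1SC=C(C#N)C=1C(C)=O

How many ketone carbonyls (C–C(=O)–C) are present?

1

The ketone motif appears at heavy-atom position 10 in the SMILES.
Other groups present: 1 ether, 1 nitrile.
Ketone count: 1.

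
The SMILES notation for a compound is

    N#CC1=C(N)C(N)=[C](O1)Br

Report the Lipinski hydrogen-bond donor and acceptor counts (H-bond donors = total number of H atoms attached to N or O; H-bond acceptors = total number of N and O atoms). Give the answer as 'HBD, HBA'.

Donors: find every N or O and count the H atoms it carries.
  atom 1 (N): bond orders sum to 3 → 0 H
  atom 5 (N): bond orders sum to 1 → 2 H
  atom 7 (N): bond orders sum to 1 → 2 H
  atom 9 (O): bond orders sum to 2 → 0 H
Lipinski HBD = 4.
Acceptors: N atoms = 3, O atoms = 1 → HBA = 4.

4, 4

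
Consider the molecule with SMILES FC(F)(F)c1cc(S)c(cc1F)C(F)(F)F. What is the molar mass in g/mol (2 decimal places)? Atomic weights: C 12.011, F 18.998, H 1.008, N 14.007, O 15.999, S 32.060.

264.16 g/mol

First, the molecular formula is C8H3F7S (counting implicit H from valence).
  C: 8 × 12.011 = 96.088
  F: 7 × 18.998 = 132.986
  H: 3 × 1.008 = 3.024
  S: 1 × 32.060 = 32.060
Sum: 8×12.011 + 7×18.998 + 3×1.008 + 1×32.060 = 264.158 → 264.16 g/mol.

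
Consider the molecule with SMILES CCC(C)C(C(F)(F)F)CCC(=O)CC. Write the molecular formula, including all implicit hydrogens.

C11H19F3O

Walk through each heavy atom and fill implicit hydrogens from standard valence (C 4, N 3, O 2, S 2, halogen 1):
  atom 1: C, bond orders sum to 1 (valence 4) → 3 H
  atom 2: C, bond orders sum to 2 (valence 4) → 2 H
  atom 3: C, bond orders sum to 3 (valence 4) → 1 H
  atom 4: C, bond orders sum to 1 (valence 4) → 3 H
  atom 5: C, bond orders sum to 3 (valence 4) → 1 H
  atom 6: C, bond orders sum to 4 (valence 4) → 0 H
  atom 7: F (halogen, monovalent) → 0 H
  atom 8: F (halogen, monovalent) → 0 H
  atom 9: F (halogen, monovalent) → 0 H
  atom 10: C, bond orders sum to 2 (valence 4) → 2 H
  atom 11: C, bond orders sum to 2 (valence 4) → 2 H
  atom 12: C, bond orders sum to 4 (valence 4) → 0 H
  atom 13: O, bond orders sum to 2 (valence 2) → 0 H
  atom 14: C, bond orders sum to 2 (valence 4) → 2 H
  atom 15: C, bond orders sum to 1 (valence 4) → 3 H
Totals → C:11, H:19, F:3, O:1.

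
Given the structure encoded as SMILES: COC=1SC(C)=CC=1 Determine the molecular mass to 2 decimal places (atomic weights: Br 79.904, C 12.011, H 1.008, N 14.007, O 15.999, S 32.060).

First, the molecular formula is C6H8OS (counting implicit H from valence).
  C: 6 × 12.011 = 72.066
  H: 8 × 1.008 = 8.064
  O: 1 × 15.999 = 15.999
  S: 1 × 32.060 = 32.060
Sum: 6×12.011 + 8×1.008 + 1×15.999 + 1×32.060 = 128.189 → 128.19 g/mol.

128.19 g/mol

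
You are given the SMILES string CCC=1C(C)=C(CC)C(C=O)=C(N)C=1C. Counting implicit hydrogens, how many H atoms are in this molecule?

19

Walk through each heavy atom and fill implicit hydrogens from standard valence (C 4, N 3, O 2, S 2, halogen 1):
  atom 1: C, bond orders sum to 1 (valence 4) → 3 H
  atom 2: C, bond orders sum to 2 (valence 4) → 2 H
  atom 3: C, bond orders sum to 4 (valence 4) → 0 H
  atom 4: C, bond orders sum to 4 (valence 4) → 0 H
  atom 5: C, bond orders sum to 1 (valence 4) → 3 H
  atom 6: C, bond orders sum to 4 (valence 4) → 0 H
  atom 7: C, bond orders sum to 2 (valence 4) → 2 H
  atom 8: C, bond orders sum to 1 (valence 4) → 3 H
  atom 9: C, bond orders sum to 4 (valence 4) → 0 H
  atom 10: C, bond orders sum to 3 (valence 4) → 1 H
  atom 11: O, bond orders sum to 2 (valence 2) → 0 H
  atom 12: C, bond orders sum to 4 (valence 4) → 0 H
  atom 13: N, bond orders sum to 1 (valence 3) → 2 H
  atom 14: C, bond orders sum to 4 (valence 4) → 0 H
  atom 15: C, bond orders sum to 1 (valence 4) → 3 H
Total hydrogens: 19.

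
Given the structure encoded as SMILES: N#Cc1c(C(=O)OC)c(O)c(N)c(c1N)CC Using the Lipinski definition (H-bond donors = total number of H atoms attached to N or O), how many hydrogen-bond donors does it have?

Donors: find every N or O and count the H atoms it carries.
  atom 1 (N): bond orders sum to 3 → 0 H
  atom 6 (O): bond orders sum to 2 → 0 H
  atom 7 (O): bond orders sum to 2 → 0 H
  atom 10 (O): bond orders sum to 1 → 1 H
  atom 12 (N): bond orders sum to 1 → 2 H
  atom 15 (N): bond orders sum to 1 → 2 H
Lipinski HBD = 5.

5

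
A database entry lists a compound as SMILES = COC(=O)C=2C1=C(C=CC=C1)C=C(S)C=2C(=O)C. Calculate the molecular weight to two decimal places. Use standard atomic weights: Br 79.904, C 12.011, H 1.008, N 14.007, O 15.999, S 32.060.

First, the molecular formula is C14H12O3S (counting implicit H from valence).
  C: 14 × 12.011 = 168.154
  H: 12 × 1.008 = 12.096
  O: 3 × 15.999 = 47.997
  S: 1 × 32.060 = 32.060
Sum: 14×12.011 + 12×1.008 + 3×15.999 + 1×32.060 = 260.307 → 260.31 g/mol.

260.31 g/mol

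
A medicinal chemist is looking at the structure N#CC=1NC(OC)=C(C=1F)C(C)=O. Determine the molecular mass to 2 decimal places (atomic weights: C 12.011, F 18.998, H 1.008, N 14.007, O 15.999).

182.15 g/mol

First, the molecular formula is C8H7FN2O2 (counting implicit H from valence).
  C: 8 × 12.011 = 96.088
  F: 1 × 18.998 = 18.998
  H: 7 × 1.008 = 7.056
  N: 2 × 14.007 = 28.014
  O: 2 × 15.999 = 31.998
Sum: 8×12.011 + 1×18.998 + 7×1.008 + 2×14.007 + 2×15.999 = 182.154 → 182.15 g/mol.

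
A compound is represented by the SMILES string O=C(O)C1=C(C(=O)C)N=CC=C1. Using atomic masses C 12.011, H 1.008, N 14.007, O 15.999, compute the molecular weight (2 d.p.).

First, the molecular formula is C8H7NO3 (counting implicit H from valence).
  C: 8 × 12.011 = 96.088
  H: 7 × 1.008 = 7.056
  N: 1 × 14.007 = 14.007
  O: 3 × 15.999 = 47.997
Sum: 8×12.011 + 7×1.008 + 1×14.007 + 3×15.999 = 165.148 → 165.15 g/mol.

165.15 g/mol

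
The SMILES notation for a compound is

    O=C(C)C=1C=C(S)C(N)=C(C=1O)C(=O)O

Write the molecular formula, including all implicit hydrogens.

Walk through each heavy atom and fill implicit hydrogens from standard valence (C 4, N 3, O 2, S 2, halogen 1):
  atom 1: O, bond orders sum to 2 (valence 2) → 0 H
  atom 2: C, bond orders sum to 4 (valence 4) → 0 H
  atom 3: C, bond orders sum to 1 (valence 4) → 3 H
  atom 4: C, bond orders sum to 4 (valence 4) → 0 H
  atom 5: C, bond orders sum to 3 (valence 4) → 1 H
  atom 6: C, bond orders sum to 4 (valence 4) → 0 H
  atom 7: S, bond orders sum to 1 (valence 2) → 1 H
  atom 8: C, bond orders sum to 4 (valence 4) → 0 H
  atom 9: N, bond orders sum to 1 (valence 3) → 2 H
  atom 10: C, bond orders sum to 4 (valence 4) → 0 H
  atom 11: C, bond orders sum to 4 (valence 4) → 0 H
  atom 12: O, bond orders sum to 1 (valence 2) → 1 H
  atom 13: C, bond orders sum to 4 (valence 4) → 0 H
  atom 14: O, bond orders sum to 2 (valence 2) → 0 H
  atom 15: O, bond orders sum to 1 (valence 2) → 1 H
Totals → C:9, H:9, N:1, O:4, S:1.
In Hill order: C9H9NO4S.

C9H9NO4S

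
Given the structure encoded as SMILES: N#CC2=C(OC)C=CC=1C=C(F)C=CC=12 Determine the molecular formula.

Walk through each heavy atom and fill implicit hydrogens from standard valence (C 4, N 3, O 2, S 2, halogen 1):
  atom 1: N, bond orders sum to 3 (valence 3) → 0 H
  atom 2: C, bond orders sum to 4 (valence 4) → 0 H
  atom 3: C, bond orders sum to 4 (valence 4) → 0 H
  atom 4: C, bond orders sum to 4 (valence 4) → 0 H
  atom 5: O, bond orders sum to 2 (valence 2) → 0 H
  atom 6: C, bond orders sum to 1 (valence 4) → 3 H
  atom 7: C, bond orders sum to 3 (valence 4) → 1 H
  atom 8: C, bond orders sum to 3 (valence 4) → 1 H
  atom 9: C, bond orders sum to 4 (valence 4) → 0 H
  atom 10: C, bond orders sum to 3 (valence 4) → 1 H
  atom 11: C, bond orders sum to 4 (valence 4) → 0 H
  atom 12: F (halogen, monovalent) → 0 H
  atom 13: C, bond orders sum to 3 (valence 4) → 1 H
  atom 14: C, bond orders sum to 3 (valence 4) → 1 H
  atom 15: C, bond orders sum to 4 (valence 4) → 0 H
Totals → C:12, H:8, F:1, N:1, O:1.

C12H8FNO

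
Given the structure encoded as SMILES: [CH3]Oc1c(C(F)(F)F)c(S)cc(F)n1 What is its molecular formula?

Walk through each heavy atom and fill implicit hydrogens from standard valence (C 4, N 3, O 2, S 2, halogen 1); for lowercase aromatic atoms, an aromatic c carries 1 H when it has two neighbours and 0 H with three, and aromatic n carries 0 H:
  atom 1: C with explicit H count 3
  atom 2: O, bond orders sum to 2 (valence 2) → 0 H
  atom 3: aromatic c, 3 neighbours → 0 H
  atom 4: aromatic c, 3 neighbours → 0 H
  atom 5: C, bond orders sum to 4 (valence 4) → 0 H
  atom 6: F (halogen, monovalent) → 0 H
  atom 7: F (halogen, monovalent) → 0 H
  atom 8: F (halogen, monovalent) → 0 H
  atom 9: aromatic c, 3 neighbours → 0 H
  atom 10: S, bond orders sum to 1 (valence 2) → 1 H
  atom 11: aromatic c, 2 neighbours → 1 H
  atom 12: aromatic c, 3 neighbours → 0 H
  atom 13: F (halogen, monovalent) → 0 H
  atom 14: aromatic n, 2 neighbours → 0 H
Totals → C:7, H:5, F:4, N:1, O:1, S:1.

C7H5F4NOS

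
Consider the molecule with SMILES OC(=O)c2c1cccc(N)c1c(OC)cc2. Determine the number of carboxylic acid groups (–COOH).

The carboxylic acid motif appears at heavy-atom position 2 in the SMILES.
Other groups present: 1 ether, 1 primary amine.
Carboxylic acid count: 1.

1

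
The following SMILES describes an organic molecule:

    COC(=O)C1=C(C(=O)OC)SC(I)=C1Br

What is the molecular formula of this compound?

Walk through each heavy atom and fill implicit hydrogens from standard valence (C 4, N 3, O 2, S 2, halogen 1):
  atom 1: C, bond orders sum to 1 (valence 4) → 3 H
  atom 2: O, bond orders sum to 2 (valence 2) → 0 H
  atom 3: C, bond orders sum to 4 (valence 4) → 0 H
  atom 4: O, bond orders sum to 2 (valence 2) → 0 H
  atom 5: C, bond orders sum to 4 (valence 4) → 0 H
  atom 6: C, bond orders sum to 4 (valence 4) → 0 H
  atom 7: C, bond orders sum to 4 (valence 4) → 0 H
  atom 8: O, bond orders sum to 2 (valence 2) → 0 H
  atom 9: O, bond orders sum to 2 (valence 2) → 0 H
  atom 10: C, bond orders sum to 1 (valence 4) → 3 H
  atom 11: S, bond orders sum to 2 (valence 2) → 0 H
  atom 12: C, bond orders sum to 4 (valence 4) → 0 H
  atom 13: I (halogen, monovalent) → 0 H
  atom 14: C, bond orders sum to 4 (valence 4) → 0 H
  atom 15: Br (halogen, monovalent) → 0 H
Totals → C:8, H:6, Br:1, I:1, O:4, S:1.

C8H6BrIO4S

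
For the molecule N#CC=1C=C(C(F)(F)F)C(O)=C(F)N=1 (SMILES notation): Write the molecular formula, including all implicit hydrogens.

Walk through each heavy atom and fill implicit hydrogens from standard valence (C 4, N 3, O 2, S 2, halogen 1):
  atom 1: N, bond orders sum to 3 (valence 3) → 0 H
  atom 2: C, bond orders sum to 4 (valence 4) → 0 H
  atom 3: C, bond orders sum to 4 (valence 4) → 0 H
  atom 4: C, bond orders sum to 3 (valence 4) → 1 H
  atom 5: C, bond orders sum to 4 (valence 4) → 0 H
  atom 6: C, bond orders sum to 4 (valence 4) → 0 H
  atom 7: F (halogen, monovalent) → 0 H
  atom 8: F (halogen, monovalent) → 0 H
  atom 9: F (halogen, monovalent) → 0 H
  atom 10: C, bond orders sum to 4 (valence 4) → 0 H
  atom 11: O, bond orders sum to 1 (valence 2) → 1 H
  atom 12: C, bond orders sum to 4 (valence 4) → 0 H
  atom 13: F (halogen, monovalent) → 0 H
  atom 14: N, bond orders sum to 3 (valence 3) → 0 H
Totals → C:7, H:2, F:4, N:2, O:1.
In Hill order: C7H2F4N2O.

C7H2F4N2O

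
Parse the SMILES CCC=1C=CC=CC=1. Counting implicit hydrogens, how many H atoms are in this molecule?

Walk through each heavy atom and fill implicit hydrogens from standard valence (C 4, N 3, O 2, S 2, halogen 1):
  atom 1: C, bond orders sum to 1 (valence 4) → 3 H
  atom 2: C, bond orders sum to 2 (valence 4) → 2 H
  atom 3: C, bond orders sum to 4 (valence 4) → 0 H
  atom 4: C, bond orders sum to 3 (valence 4) → 1 H
  atom 5: C, bond orders sum to 3 (valence 4) → 1 H
  atom 6: C, bond orders sum to 3 (valence 4) → 1 H
  atom 7: C, bond orders sum to 3 (valence 4) → 1 H
  atom 8: C, bond orders sum to 3 (valence 4) → 1 H
Total hydrogens: 10.

10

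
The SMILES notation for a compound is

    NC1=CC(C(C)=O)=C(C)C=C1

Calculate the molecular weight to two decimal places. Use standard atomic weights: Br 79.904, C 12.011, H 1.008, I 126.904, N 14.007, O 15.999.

First, the molecular formula is C9H11NO (counting implicit H from valence).
  C: 9 × 12.011 = 108.099
  H: 11 × 1.008 = 11.088
  N: 1 × 14.007 = 14.007
  O: 1 × 15.999 = 15.999
Sum: 9×12.011 + 11×1.008 + 1×14.007 + 1×15.999 = 149.193 → 149.19 g/mol.

149.19 g/mol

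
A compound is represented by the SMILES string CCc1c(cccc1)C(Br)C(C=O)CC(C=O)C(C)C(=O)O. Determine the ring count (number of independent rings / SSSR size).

In SMILES, each pair of matching ring-closure digits denotes one ring-closing bond; the number of such bonds equals the number of independent rings.
Ring-closure bonds here: 1.

1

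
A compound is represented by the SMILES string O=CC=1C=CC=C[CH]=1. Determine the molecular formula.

Walk through each heavy atom and fill implicit hydrogens from standard valence (C 4, N 3, O 2, S 2, halogen 1):
  atom 1: O, bond orders sum to 2 (valence 2) → 0 H
  atom 2: C, bond orders sum to 3 (valence 4) → 1 H
  atom 3: C, bond orders sum to 4 (valence 4) → 0 H
  atom 4: C, bond orders sum to 3 (valence 4) → 1 H
  atom 5: C, bond orders sum to 3 (valence 4) → 1 H
  atom 6: C, bond orders sum to 3 (valence 4) → 1 H
  atom 7: C, bond orders sum to 3 (valence 4) → 1 H
  atom 8: C with explicit H count 1
Totals → C:7, H:6, O:1.

C7H6O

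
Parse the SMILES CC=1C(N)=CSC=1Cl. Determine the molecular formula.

Walk through each heavy atom and fill implicit hydrogens from standard valence (C 4, N 3, O 2, S 2, halogen 1):
  atom 1: C, bond orders sum to 1 (valence 4) → 3 H
  atom 2: C, bond orders sum to 4 (valence 4) → 0 H
  atom 3: C, bond orders sum to 4 (valence 4) → 0 H
  atom 4: N, bond orders sum to 1 (valence 3) → 2 H
  atom 5: C, bond orders sum to 3 (valence 4) → 1 H
  atom 6: S, bond orders sum to 2 (valence 2) → 0 H
  atom 7: C, bond orders sum to 4 (valence 4) → 0 H
  atom 8: Cl (halogen, monovalent) → 0 H
Totals → C:5, H:6, Cl:1, N:1, S:1.

C5H6ClNS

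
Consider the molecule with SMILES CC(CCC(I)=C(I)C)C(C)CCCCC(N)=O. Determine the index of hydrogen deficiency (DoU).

Degree of unsaturation = (number of rings) + (number of π bonds).
Ring closures in the SMILES: 0.
π bonds: 2 double bonds (each 1 DoU) → 2 DoU from unsaturation.
Total DoU = 0 + 2 = 2.

2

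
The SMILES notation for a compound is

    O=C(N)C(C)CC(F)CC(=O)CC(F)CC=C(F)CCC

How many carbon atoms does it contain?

15

Count every carbon token in the SMILES (each C, including those in ring-closure positions and inside branches).
Carbon count: 15.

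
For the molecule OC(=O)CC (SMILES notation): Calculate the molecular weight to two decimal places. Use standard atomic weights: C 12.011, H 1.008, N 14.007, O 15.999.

74.08 g/mol

First, the molecular formula is C3H6O2 (counting implicit H from valence).
  C: 3 × 12.011 = 36.033
  H: 6 × 1.008 = 6.048
  O: 2 × 15.999 = 31.998
Sum: 3×12.011 + 6×1.008 + 2×15.999 = 74.079 → 74.08 g/mol.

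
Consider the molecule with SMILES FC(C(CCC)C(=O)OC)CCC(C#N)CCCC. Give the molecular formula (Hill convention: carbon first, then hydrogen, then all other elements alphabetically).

C15H26FNO2

Walk through each heavy atom and fill implicit hydrogens from standard valence (C 4, N 3, O 2, S 2, halogen 1):
  atom 1: F (halogen, monovalent) → 0 H
  atom 2: C, bond orders sum to 3 (valence 4) → 1 H
  atom 3: C, bond orders sum to 3 (valence 4) → 1 H
  atom 4: C, bond orders sum to 2 (valence 4) → 2 H
  atom 5: C, bond orders sum to 2 (valence 4) → 2 H
  atom 6: C, bond orders sum to 1 (valence 4) → 3 H
  atom 7: C, bond orders sum to 4 (valence 4) → 0 H
  atom 8: O, bond orders sum to 2 (valence 2) → 0 H
  atom 9: O, bond orders sum to 2 (valence 2) → 0 H
  atom 10: C, bond orders sum to 1 (valence 4) → 3 H
  atom 11: C, bond orders sum to 2 (valence 4) → 2 H
  atom 12: C, bond orders sum to 2 (valence 4) → 2 H
  atom 13: C, bond orders sum to 3 (valence 4) → 1 H
  atom 14: C, bond orders sum to 4 (valence 4) → 0 H
  atom 15: N, bond orders sum to 3 (valence 3) → 0 H
  atom 16: C, bond orders sum to 2 (valence 4) → 2 H
  atom 17: C, bond orders sum to 2 (valence 4) → 2 H
  atom 18: C, bond orders sum to 2 (valence 4) → 2 H
  atom 19: C, bond orders sum to 1 (valence 4) → 3 H
Totals → C:15, H:26, F:1, N:1, O:2.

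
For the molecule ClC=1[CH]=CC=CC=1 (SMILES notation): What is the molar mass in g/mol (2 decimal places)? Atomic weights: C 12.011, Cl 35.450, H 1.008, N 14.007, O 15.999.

112.56 g/mol

First, the molecular formula is C6H5Cl (counting implicit H from valence).
  C: 6 × 12.011 = 72.066
  Cl: 1 × 35.450 = 35.450
  H: 5 × 1.008 = 5.040
Sum: 6×12.011 + 1×35.450 + 5×1.008 = 112.556 → 112.56 g/mol.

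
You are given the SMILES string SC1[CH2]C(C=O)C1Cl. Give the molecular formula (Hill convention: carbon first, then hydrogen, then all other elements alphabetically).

Walk through each heavy atom and fill implicit hydrogens from standard valence (C 4, N 3, O 2, S 2, halogen 1):
  atom 1: S, bond orders sum to 1 (valence 2) → 1 H
  atom 2: C, bond orders sum to 3 (valence 4) → 1 H
  atom 3: C with explicit H count 2
  atom 4: C, bond orders sum to 3 (valence 4) → 1 H
  atom 5: C, bond orders sum to 3 (valence 4) → 1 H
  atom 6: O, bond orders sum to 2 (valence 2) → 0 H
  atom 7: C, bond orders sum to 3 (valence 4) → 1 H
  atom 8: Cl (halogen, monovalent) → 0 H
Totals → C:5, H:7, Cl:1, O:1, S:1.
In Hill order: C5H7ClOS.

C5H7ClOS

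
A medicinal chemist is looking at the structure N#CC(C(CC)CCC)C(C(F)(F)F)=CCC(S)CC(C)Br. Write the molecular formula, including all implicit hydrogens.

Walk through each heavy atom and fill implicit hydrogens from standard valence (C 4, N 3, O 2, S 2, halogen 1):
  atom 1: N, bond orders sum to 3 (valence 3) → 0 H
  atom 2: C, bond orders sum to 4 (valence 4) → 0 H
  atom 3: C, bond orders sum to 3 (valence 4) → 1 H
  atom 4: C, bond orders sum to 3 (valence 4) → 1 H
  atom 5: C, bond orders sum to 2 (valence 4) → 2 H
  atom 6: C, bond orders sum to 1 (valence 4) → 3 H
  atom 7: C, bond orders sum to 2 (valence 4) → 2 H
  atom 8: C, bond orders sum to 2 (valence 4) → 2 H
  atom 9: C, bond orders sum to 1 (valence 4) → 3 H
  atom 10: C, bond orders sum to 4 (valence 4) → 0 H
  atom 11: C, bond orders sum to 4 (valence 4) → 0 H
  atom 12: F (halogen, monovalent) → 0 H
  atom 13: F (halogen, monovalent) → 0 H
  atom 14: F (halogen, monovalent) → 0 H
  atom 15: C, bond orders sum to 3 (valence 4) → 1 H
  atom 16: C, bond orders sum to 2 (valence 4) → 2 H
  atom 17: C, bond orders sum to 3 (valence 4) → 1 H
  atom 18: S, bond orders sum to 1 (valence 2) → 1 H
  atom 19: C, bond orders sum to 2 (valence 4) → 2 H
  atom 20: C, bond orders sum to 3 (valence 4) → 1 H
  atom 21: C, bond orders sum to 1 (valence 4) → 3 H
  atom 22: Br (halogen, monovalent) → 0 H
Totals → C:16, H:25, Br:1, F:3, N:1, S:1.
In Hill order: C16H25BrF3NS.

C16H25BrF3NS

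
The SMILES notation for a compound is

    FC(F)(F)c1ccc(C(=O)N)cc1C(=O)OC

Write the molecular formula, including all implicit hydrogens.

Walk through each heavy atom and fill implicit hydrogens from standard valence (C 4, N 3, O 2, S 2, halogen 1); for lowercase aromatic atoms, an aromatic c carries 1 H when it has two neighbours and 0 H with three, and aromatic n carries 0 H:
  atom 1: F (halogen, monovalent) → 0 H
  atom 2: C, bond orders sum to 4 (valence 4) → 0 H
  atom 3: F (halogen, monovalent) → 0 H
  atom 4: F (halogen, monovalent) → 0 H
  atom 5: aromatic c, 3 neighbours → 0 H
  atom 6: aromatic c, 2 neighbours → 1 H
  atom 7: aromatic c, 2 neighbours → 1 H
  atom 8: aromatic c, 3 neighbours → 0 H
  atom 9: C, bond orders sum to 4 (valence 4) → 0 H
  atom 10: O, bond orders sum to 2 (valence 2) → 0 H
  atom 11: N, bond orders sum to 1 (valence 3) → 2 H
  atom 12: aromatic c, 2 neighbours → 1 H
  atom 13: aromatic c, 3 neighbours → 0 H
  atom 14: C, bond orders sum to 4 (valence 4) → 0 H
  atom 15: O, bond orders sum to 2 (valence 2) → 0 H
  atom 16: O, bond orders sum to 2 (valence 2) → 0 H
  atom 17: C, bond orders sum to 1 (valence 4) → 3 H
Totals → C:10, H:8, F:3, N:1, O:3.
In Hill order: C10H8F3NO3.

C10H8F3NO3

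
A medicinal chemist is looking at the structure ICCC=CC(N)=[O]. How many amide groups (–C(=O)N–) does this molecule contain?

The amide motif appears at heavy-atom position 6 in the SMILES.
Other groups present: 1 alkene.
Amide count: 1.

1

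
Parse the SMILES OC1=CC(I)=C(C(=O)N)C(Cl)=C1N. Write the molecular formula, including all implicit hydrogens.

C7H6ClIN2O2

Walk through each heavy atom and fill implicit hydrogens from standard valence (C 4, N 3, O 2, S 2, halogen 1):
  atom 1: O, bond orders sum to 1 (valence 2) → 1 H
  atom 2: C, bond orders sum to 4 (valence 4) → 0 H
  atom 3: C, bond orders sum to 3 (valence 4) → 1 H
  atom 4: C, bond orders sum to 4 (valence 4) → 0 H
  atom 5: I (halogen, monovalent) → 0 H
  atom 6: C, bond orders sum to 4 (valence 4) → 0 H
  atom 7: C, bond orders sum to 4 (valence 4) → 0 H
  atom 8: O, bond orders sum to 2 (valence 2) → 0 H
  atom 9: N, bond orders sum to 1 (valence 3) → 2 H
  atom 10: C, bond orders sum to 4 (valence 4) → 0 H
  atom 11: Cl (halogen, monovalent) → 0 H
  atom 12: C, bond orders sum to 4 (valence 4) → 0 H
  atom 13: N, bond orders sum to 1 (valence 3) → 2 H
Totals → C:7, H:6, Cl:1, I:1, N:2, O:2.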